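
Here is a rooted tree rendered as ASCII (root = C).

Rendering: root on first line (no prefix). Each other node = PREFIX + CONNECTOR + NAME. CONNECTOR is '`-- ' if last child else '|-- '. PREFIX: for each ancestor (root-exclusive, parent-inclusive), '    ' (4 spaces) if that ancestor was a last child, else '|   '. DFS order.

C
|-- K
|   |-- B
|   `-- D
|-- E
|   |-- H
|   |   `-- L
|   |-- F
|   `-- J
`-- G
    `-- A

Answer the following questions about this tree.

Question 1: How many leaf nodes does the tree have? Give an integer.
Answer: 6

Derivation:
Leaves (nodes with no children): A, B, D, F, J, L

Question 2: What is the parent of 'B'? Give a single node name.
Answer: K

Derivation:
Scan adjacency: B appears as child of K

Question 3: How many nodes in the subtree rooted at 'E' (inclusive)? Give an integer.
Answer: 5

Derivation:
Subtree rooted at E contains: E, F, H, J, L
Count = 5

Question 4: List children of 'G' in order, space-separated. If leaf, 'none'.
Node G's children (from adjacency): A

Answer: A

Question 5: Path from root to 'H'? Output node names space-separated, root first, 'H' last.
Walk down from root: C -> E -> H

Answer: C E H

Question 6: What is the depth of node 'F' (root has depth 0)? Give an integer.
Path from root to F: C -> E -> F
Depth = number of edges = 2

Answer: 2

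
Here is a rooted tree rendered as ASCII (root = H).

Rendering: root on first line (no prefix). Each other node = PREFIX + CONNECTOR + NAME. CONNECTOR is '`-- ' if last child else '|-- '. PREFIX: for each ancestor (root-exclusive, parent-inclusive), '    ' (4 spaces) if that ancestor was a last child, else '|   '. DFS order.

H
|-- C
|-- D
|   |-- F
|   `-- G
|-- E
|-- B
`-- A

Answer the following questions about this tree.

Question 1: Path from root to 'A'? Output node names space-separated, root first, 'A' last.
Answer: H A

Derivation:
Walk down from root: H -> A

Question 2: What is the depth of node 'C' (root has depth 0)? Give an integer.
Path from root to C: H -> C
Depth = number of edges = 1

Answer: 1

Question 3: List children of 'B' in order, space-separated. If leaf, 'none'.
Answer: none

Derivation:
Node B's children (from adjacency): (leaf)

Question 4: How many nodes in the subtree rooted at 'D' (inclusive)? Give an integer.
Subtree rooted at D contains: D, F, G
Count = 3

Answer: 3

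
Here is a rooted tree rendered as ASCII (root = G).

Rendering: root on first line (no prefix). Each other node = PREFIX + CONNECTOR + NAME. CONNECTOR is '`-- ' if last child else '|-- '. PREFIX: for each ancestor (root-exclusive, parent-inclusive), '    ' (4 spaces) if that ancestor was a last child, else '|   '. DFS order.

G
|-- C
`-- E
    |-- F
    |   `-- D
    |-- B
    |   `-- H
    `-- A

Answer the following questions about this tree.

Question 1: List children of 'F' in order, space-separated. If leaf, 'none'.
Node F's children (from adjacency): D

Answer: D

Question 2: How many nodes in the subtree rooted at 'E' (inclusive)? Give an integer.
Answer: 6

Derivation:
Subtree rooted at E contains: A, B, D, E, F, H
Count = 6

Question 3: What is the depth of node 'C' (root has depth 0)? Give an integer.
Answer: 1

Derivation:
Path from root to C: G -> C
Depth = number of edges = 1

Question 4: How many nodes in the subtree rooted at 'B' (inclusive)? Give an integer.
Subtree rooted at B contains: B, H
Count = 2

Answer: 2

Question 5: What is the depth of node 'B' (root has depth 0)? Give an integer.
Path from root to B: G -> E -> B
Depth = number of edges = 2

Answer: 2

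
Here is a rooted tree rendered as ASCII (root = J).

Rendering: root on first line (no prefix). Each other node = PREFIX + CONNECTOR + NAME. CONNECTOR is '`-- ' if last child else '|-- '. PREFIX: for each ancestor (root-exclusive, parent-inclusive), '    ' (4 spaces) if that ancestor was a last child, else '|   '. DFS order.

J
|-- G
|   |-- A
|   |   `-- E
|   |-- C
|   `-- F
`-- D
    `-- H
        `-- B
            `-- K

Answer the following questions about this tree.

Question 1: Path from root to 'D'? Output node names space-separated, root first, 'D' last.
Answer: J D

Derivation:
Walk down from root: J -> D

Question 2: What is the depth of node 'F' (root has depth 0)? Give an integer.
Path from root to F: J -> G -> F
Depth = number of edges = 2

Answer: 2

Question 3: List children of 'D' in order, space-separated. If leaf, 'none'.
Node D's children (from adjacency): H

Answer: H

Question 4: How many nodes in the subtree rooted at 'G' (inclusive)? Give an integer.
Answer: 5

Derivation:
Subtree rooted at G contains: A, C, E, F, G
Count = 5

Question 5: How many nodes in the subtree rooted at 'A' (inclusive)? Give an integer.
Answer: 2

Derivation:
Subtree rooted at A contains: A, E
Count = 2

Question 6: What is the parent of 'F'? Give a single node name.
Answer: G

Derivation:
Scan adjacency: F appears as child of G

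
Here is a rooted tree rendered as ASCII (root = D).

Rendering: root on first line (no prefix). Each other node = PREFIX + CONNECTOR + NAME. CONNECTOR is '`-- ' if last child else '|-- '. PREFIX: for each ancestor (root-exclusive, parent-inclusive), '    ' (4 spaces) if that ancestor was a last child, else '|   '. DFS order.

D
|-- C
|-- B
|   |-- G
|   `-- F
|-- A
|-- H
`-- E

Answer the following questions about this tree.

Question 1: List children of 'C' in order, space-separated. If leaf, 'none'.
Answer: none

Derivation:
Node C's children (from adjacency): (leaf)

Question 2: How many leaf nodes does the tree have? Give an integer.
Answer: 6

Derivation:
Leaves (nodes with no children): A, C, E, F, G, H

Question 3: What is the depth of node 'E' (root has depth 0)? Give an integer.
Answer: 1

Derivation:
Path from root to E: D -> E
Depth = number of edges = 1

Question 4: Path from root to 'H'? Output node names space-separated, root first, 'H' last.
Answer: D H

Derivation:
Walk down from root: D -> H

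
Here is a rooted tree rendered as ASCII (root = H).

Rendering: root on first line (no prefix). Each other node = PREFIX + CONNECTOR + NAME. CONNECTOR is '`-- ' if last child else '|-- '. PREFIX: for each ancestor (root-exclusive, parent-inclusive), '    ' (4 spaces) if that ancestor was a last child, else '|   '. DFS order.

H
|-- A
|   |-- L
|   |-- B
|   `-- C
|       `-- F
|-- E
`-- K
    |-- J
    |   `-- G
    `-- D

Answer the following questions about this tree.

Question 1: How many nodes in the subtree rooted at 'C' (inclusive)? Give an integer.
Subtree rooted at C contains: C, F
Count = 2

Answer: 2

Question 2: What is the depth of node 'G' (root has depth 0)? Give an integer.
Path from root to G: H -> K -> J -> G
Depth = number of edges = 3

Answer: 3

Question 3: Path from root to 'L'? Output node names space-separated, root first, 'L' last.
Answer: H A L

Derivation:
Walk down from root: H -> A -> L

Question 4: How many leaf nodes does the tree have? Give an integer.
Answer: 6

Derivation:
Leaves (nodes with no children): B, D, E, F, G, L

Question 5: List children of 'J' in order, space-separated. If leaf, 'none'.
Answer: G

Derivation:
Node J's children (from adjacency): G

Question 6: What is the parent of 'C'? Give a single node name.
Answer: A

Derivation:
Scan adjacency: C appears as child of A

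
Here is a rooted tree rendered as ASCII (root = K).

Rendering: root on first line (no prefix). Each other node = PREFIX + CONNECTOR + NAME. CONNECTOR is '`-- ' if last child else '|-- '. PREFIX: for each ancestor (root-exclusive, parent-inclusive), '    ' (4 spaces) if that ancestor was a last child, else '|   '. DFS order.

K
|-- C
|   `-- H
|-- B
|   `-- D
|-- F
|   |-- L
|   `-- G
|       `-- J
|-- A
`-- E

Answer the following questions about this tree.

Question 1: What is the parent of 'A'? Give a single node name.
Answer: K

Derivation:
Scan adjacency: A appears as child of K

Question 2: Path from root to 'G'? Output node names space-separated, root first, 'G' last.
Answer: K F G

Derivation:
Walk down from root: K -> F -> G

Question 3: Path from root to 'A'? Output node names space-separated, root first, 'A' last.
Walk down from root: K -> A

Answer: K A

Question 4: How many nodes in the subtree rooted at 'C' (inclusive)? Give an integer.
Answer: 2

Derivation:
Subtree rooted at C contains: C, H
Count = 2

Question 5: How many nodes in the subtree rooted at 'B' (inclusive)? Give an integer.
Answer: 2

Derivation:
Subtree rooted at B contains: B, D
Count = 2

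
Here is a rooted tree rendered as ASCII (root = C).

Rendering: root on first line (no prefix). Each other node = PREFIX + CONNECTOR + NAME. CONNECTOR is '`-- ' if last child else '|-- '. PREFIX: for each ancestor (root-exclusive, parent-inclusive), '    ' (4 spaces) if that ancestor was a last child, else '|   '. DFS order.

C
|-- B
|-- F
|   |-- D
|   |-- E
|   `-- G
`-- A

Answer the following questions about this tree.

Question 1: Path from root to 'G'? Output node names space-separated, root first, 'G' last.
Answer: C F G

Derivation:
Walk down from root: C -> F -> G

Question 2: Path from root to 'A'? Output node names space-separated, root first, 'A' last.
Answer: C A

Derivation:
Walk down from root: C -> A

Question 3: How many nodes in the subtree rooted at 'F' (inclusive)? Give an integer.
Answer: 4

Derivation:
Subtree rooted at F contains: D, E, F, G
Count = 4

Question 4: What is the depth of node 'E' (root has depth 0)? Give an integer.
Answer: 2

Derivation:
Path from root to E: C -> F -> E
Depth = number of edges = 2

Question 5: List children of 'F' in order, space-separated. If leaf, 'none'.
Answer: D E G

Derivation:
Node F's children (from adjacency): D, E, G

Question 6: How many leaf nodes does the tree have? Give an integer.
Leaves (nodes with no children): A, B, D, E, G

Answer: 5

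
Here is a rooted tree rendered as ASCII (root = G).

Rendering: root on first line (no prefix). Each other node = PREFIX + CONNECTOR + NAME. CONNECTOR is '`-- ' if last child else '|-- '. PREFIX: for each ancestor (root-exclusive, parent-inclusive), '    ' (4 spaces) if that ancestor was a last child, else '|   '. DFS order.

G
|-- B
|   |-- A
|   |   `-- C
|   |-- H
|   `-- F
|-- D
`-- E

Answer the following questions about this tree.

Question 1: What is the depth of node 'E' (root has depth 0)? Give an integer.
Path from root to E: G -> E
Depth = number of edges = 1

Answer: 1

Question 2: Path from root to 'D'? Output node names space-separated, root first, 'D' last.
Answer: G D

Derivation:
Walk down from root: G -> D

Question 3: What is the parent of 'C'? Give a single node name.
Scan adjacency: C appears as child of A

Answer: A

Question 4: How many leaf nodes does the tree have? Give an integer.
Answer: 5

Derivation:
Leaves (nodes with no children): C, D, E, F, H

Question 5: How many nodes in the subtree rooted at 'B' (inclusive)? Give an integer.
Answer: 5

Derivation:
Subtree rooted at B contains: A, B, C, F, H
Count = 5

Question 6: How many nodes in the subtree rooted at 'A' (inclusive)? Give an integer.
Answer: 2

Derivation:
Subtree rooted at A contains: A, C
Count = 2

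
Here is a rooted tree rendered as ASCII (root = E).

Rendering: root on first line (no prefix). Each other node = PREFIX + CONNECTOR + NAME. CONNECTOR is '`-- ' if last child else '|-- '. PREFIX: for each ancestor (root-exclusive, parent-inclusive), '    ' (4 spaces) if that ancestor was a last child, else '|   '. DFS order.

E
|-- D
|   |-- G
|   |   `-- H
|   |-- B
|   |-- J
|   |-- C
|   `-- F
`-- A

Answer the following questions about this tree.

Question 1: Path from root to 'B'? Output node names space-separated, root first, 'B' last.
Walk down from root: E -> D -> B

Answer: E D B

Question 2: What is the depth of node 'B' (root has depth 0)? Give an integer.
Path from root to B: E -> D -> B
Depth = number of edges = 2

Answer: 2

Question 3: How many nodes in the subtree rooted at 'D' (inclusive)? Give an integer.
Subtree rooted at D contains: B, C, D, F, G, H, J
Count = 7

Answer: 7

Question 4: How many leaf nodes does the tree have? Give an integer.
Leaves (nodes with no children): A, B, C, F, H, J

Answer: 6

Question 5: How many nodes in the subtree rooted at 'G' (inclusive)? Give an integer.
Subtree rooted at G contains: G, H
Count = 2

Answer: 2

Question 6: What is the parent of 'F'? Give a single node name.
Answer: D

Derivation:
Scan adjacency: F appears as child of D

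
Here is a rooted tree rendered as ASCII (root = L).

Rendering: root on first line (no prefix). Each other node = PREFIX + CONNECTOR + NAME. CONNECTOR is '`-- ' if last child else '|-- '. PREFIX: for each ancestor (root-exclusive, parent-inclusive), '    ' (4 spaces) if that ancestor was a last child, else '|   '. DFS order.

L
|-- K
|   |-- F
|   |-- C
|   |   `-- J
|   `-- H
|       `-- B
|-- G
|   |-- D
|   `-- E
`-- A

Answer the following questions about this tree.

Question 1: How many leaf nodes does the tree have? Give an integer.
Answer: 6

Derivation:
Leaves (nodes with no children): A, B, D, E, F, J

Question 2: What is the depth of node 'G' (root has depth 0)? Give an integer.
Answer: 1

Derivation:
Path from root to G: L -> G
Depth = number of edges = 1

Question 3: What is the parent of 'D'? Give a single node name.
Scan adjacency: D appears as child of G

Answer: G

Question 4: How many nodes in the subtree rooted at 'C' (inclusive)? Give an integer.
Subtree rooted at C contains: C, J
Count = 2

Answer: 2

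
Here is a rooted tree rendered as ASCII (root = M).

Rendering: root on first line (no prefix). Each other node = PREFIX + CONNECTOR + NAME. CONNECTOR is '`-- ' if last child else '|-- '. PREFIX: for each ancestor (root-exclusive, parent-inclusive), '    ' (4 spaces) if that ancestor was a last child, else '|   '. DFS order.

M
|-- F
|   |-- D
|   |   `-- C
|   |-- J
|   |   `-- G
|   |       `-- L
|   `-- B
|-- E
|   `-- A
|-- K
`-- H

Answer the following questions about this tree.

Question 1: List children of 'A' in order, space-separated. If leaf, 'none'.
Answer: none

Derivation:
Node A's children (from adjacency): (leaf)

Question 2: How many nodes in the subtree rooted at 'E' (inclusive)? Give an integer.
Subtree rooted at E contains: A, E
Count = 2

Answer: 2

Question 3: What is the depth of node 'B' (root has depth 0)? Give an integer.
Path from root to B: M -> F -> B
Depth = number of edges = 2

Answer: 2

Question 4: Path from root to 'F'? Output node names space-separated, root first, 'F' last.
Walk down from root: M -> F

Answer: M F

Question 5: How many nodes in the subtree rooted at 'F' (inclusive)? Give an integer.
Answer: 7

Derivation:
Subtree rooted at F contains: B, C, D, F, G, J, L
Count = 7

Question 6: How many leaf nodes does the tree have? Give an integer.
Leaves (nodes with no children): A, B, C, H, K, L

Answer: 6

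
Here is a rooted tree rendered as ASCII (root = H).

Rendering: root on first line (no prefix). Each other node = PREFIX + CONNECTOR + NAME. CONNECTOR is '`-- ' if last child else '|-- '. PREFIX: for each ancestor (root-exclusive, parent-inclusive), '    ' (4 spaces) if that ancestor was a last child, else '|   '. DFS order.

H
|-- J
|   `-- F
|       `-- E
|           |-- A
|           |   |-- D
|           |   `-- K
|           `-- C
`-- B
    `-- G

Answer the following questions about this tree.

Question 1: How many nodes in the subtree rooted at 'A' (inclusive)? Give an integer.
Answer: 3

Derivation:
Subtree rooted at A contains: A, D, K
Count = 3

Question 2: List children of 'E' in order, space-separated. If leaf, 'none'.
Answer: A C

Derivation:
Node E's children (from adjacency): A, C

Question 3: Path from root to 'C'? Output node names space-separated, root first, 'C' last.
Answer: H J F E C

Derivation:
Walk down from root: H -> J -> F -> E -> C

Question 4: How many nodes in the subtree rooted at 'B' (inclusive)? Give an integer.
Answer: 2

Derivation:
Subtree rooted at B contains: B, G
Count = 2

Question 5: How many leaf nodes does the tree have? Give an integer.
Answer: 4

Derivation:
Leaves (nodes with no children): C, D, G, K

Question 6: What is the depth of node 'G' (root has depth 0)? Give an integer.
Path from root to G: H -> B -> G
Depth = number of edges = 2

Answer: 2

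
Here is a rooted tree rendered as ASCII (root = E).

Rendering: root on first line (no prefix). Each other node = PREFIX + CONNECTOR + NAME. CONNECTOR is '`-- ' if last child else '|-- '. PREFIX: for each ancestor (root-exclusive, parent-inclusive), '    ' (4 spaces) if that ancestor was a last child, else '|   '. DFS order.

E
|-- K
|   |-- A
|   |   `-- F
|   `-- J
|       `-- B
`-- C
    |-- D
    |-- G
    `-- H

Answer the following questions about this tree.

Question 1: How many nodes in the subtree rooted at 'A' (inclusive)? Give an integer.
Answer: 2

Derivation:
Subtree rooted at A contains: A, F
Count = 2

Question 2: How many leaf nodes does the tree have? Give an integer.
Leaves (nodes with no children): B, D, F, G, H

Answer: 5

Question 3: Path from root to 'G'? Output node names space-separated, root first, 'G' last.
Answer: E C G

Derivation:
Walk down from root: E -> C -> G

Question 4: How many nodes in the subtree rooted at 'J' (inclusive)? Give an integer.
Answer: 2

Derivation:
Subtree rooted at J contains: B, J
Count = 2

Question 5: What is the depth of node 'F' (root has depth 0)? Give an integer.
Answer: 3

Derivation:
Path from root to F: E -> K -> A -> F
Depth = number of edges = 3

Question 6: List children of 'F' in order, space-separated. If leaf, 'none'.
Node F's children (from adjacency): (leaf)

Answer: none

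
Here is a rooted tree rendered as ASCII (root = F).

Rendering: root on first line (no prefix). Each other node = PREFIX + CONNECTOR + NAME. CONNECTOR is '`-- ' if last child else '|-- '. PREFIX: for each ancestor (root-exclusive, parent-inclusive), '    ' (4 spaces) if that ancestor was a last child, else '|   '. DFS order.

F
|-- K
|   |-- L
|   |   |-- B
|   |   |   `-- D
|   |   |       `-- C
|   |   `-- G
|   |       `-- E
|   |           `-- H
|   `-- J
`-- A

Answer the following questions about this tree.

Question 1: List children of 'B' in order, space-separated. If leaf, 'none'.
Answer: D

Derivation:
Node B's children (from adjacency): D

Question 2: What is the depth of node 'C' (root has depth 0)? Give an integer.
Answer: 5

Derivation:
Path from root to C: F -> K -> L -> B -> D -> C
Depth = number of edges = 5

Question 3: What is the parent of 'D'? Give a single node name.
Answer: B

Derivation:
Scan adjacency: D appears as child of B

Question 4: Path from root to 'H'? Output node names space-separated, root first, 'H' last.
Answer: F K L G E H

Derivation:
Walk down from root: F -> K -> L -> G -> E -> H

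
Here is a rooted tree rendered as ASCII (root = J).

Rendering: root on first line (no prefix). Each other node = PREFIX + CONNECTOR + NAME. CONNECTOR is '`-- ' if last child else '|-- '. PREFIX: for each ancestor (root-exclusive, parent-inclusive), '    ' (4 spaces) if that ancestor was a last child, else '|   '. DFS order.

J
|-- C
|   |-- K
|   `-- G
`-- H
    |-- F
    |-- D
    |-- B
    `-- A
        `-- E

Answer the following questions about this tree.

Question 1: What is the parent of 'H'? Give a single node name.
Answer: J

Derivation:
Scan adjacency: H appears as child of J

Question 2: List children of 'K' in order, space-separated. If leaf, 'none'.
Node K's children (from adjacency): (leaf)

Answer: none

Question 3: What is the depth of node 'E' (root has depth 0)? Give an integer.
Answer: 3

Derivation:
Path from root to E: J -> H -> A -> E
Depth = number of edges = 3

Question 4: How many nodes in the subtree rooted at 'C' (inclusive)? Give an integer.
Answer: 3

Derivation:
Subtree rooted at C contains: C, G, K
Count = 3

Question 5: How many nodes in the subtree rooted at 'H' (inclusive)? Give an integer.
Answer: 6

Derivation:
Subtree rooted at H contains: A, B, D, E, F, H
Count = 6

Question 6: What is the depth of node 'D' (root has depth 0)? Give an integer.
Path from root to D: J -> H -> D
Depth = number of edges = 2

Answer: 2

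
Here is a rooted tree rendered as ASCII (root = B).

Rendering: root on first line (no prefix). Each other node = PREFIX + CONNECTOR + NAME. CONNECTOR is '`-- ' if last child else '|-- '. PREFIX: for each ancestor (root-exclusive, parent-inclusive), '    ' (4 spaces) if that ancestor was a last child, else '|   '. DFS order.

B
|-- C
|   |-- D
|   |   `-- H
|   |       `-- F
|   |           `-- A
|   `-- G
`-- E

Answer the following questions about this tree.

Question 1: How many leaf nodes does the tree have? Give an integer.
Leaves (nodes with no children): A, E, G

Answer: 3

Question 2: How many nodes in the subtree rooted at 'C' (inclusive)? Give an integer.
Answer: 6

Derivation:
Subtree rooted at C contains: A, C, D, F, G, H
Count = 6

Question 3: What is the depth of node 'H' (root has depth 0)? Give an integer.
Path from root to H: B -> C -> D -> H
Depth = number of edges = 3

Answer: 3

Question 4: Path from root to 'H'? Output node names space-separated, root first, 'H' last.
Walk down from root: B -> C -> D -> H

Answer: B C D H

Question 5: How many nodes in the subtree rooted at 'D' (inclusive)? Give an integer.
Answer: 4

Derivation:
Subtree rooted at D contains: A, D, F, H
Count = 4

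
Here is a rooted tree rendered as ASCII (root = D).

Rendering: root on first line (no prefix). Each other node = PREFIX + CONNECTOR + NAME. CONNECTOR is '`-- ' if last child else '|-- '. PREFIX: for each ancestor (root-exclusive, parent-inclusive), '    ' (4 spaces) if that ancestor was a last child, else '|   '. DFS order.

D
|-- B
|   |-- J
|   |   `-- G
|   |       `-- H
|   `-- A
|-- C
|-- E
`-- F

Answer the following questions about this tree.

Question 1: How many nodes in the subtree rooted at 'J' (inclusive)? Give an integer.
Answer: 3

Derivation:
Subtree rooted at J contains: G, H, J
Count = 3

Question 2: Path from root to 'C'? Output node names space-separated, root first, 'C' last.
Walk down from root: D -> C

Answer: D C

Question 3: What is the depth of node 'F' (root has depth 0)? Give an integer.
Path from root to F: D -> F
Depth = number of edges = 1

Answer: 1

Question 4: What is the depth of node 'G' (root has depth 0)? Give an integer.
Answer: 3

Derivation:
Path from root to G: D -> B -> J -> G
Depth = number of edges = 3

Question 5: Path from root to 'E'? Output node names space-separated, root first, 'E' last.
Answer: D E

Derivation:
Walk down from root: D -> E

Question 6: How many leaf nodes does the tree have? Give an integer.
Leaves (nodes with no children): A, C, E, F, H

Answer: 5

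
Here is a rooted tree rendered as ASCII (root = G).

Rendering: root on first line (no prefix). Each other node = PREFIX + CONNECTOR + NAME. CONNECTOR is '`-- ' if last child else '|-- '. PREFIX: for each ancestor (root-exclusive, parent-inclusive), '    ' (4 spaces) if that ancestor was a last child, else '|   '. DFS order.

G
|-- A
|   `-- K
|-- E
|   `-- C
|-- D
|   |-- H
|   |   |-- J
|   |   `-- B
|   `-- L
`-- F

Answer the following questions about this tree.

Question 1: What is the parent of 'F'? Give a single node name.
Scan adjacency: F appears as child of G

Answer: G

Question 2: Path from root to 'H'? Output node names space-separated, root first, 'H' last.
Walk down from root: G -> D -> H

Answer: G D H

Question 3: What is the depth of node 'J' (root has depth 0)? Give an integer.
Path from root to J: G -> D -> H -> J
Depth = number of edges = 3

Answer: 3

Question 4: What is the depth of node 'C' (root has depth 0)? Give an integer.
Answer: 2

Derivation:
Path from root to C: G -> E -> C
Depth = number of edges = 2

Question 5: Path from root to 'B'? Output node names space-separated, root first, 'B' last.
Walk down from root: G -> D -> H -> B

Answer: G D H B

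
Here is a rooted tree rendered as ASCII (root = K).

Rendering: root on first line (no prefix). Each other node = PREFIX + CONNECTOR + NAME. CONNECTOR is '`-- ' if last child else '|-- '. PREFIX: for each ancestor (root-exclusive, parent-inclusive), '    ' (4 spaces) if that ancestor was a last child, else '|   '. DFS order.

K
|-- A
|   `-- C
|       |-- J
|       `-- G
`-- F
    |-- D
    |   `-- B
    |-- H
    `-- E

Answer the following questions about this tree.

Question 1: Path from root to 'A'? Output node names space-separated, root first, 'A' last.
Walk down from root: K -> A

Answer: K A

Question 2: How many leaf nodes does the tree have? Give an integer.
Leaves (nodes with no children): B, E, G, H, J

Answer: 5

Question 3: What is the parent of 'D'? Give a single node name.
Answer: F

Derivation:
Scan adjacency: D appears as child of F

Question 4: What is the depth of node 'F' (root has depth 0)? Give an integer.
Path from root to F: K -> F
Depth = number of edges = 1

Answer: 1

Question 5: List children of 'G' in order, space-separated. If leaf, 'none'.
Answer: none

Derivation:
Node G's children (from adjacency): (leaf)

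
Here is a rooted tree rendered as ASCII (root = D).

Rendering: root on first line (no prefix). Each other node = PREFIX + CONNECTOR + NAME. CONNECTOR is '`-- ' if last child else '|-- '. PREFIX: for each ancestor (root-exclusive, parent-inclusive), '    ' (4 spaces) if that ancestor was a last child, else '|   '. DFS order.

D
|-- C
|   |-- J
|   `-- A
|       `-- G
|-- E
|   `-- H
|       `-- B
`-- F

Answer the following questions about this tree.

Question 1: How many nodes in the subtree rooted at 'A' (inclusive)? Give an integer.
Answer: 2

Derivation:
Subtree rooted at A contains: A, G
Count = 2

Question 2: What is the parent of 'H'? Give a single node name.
Answer: E

Derivation:
Scan adjacency: H appears as child of E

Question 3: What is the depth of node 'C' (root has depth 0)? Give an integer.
Answer: 1

Derivation:
Path from root to C: D -> C
Depth = number of edges = 1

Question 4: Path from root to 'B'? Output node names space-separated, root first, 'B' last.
Answer: D E H B

Derivation:
Walk down from root: D -> E -> H -> B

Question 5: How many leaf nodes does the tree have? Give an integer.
Answer: 4

Derivation:
Leaves (nodes with no children): B, F, G, J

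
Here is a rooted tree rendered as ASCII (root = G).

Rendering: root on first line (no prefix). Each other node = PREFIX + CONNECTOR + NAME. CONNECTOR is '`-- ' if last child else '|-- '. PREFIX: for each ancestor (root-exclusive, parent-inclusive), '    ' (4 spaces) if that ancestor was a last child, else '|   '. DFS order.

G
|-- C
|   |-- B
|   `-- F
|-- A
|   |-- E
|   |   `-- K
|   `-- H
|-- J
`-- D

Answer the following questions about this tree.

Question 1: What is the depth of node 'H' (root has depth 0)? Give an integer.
Answer: 2

Derivation:
Path from root to H: G -> A -> H
Depth = number of edges = 2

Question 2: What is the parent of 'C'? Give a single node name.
Answer: G

Derivation:
Scan adjacency: C appears as child of G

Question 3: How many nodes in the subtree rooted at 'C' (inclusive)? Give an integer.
Answer: 3

Derivation:
Subtree rooted at C contains: B, C, F
Count = 3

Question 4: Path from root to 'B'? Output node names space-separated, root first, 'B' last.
Walk down from root: G -> C -> B

Answer: G C B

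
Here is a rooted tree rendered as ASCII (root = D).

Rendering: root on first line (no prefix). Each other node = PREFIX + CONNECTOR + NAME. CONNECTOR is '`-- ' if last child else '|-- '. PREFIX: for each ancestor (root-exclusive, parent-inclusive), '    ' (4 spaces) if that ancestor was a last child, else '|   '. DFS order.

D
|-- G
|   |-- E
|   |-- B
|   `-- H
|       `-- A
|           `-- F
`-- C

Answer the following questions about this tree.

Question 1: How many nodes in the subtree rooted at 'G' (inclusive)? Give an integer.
Subtree rooted at G contains: A, B, E, F, G, H
Count = 6

Answer: 6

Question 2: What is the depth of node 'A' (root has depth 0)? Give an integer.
Answer: 3

Derivation:
Path from root to A: D -> G -> H -> A
Depth = number of edges = 3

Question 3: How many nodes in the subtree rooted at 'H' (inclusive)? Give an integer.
Subtree rooted at H contains: A, F, H
Count = 3

Answer: 3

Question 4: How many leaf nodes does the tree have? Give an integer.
Leaves (nodes with no children): B, C, E, F

Answer: 4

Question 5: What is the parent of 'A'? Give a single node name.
Answer: H

Derivation:
Scan adjacency: A appears as child of H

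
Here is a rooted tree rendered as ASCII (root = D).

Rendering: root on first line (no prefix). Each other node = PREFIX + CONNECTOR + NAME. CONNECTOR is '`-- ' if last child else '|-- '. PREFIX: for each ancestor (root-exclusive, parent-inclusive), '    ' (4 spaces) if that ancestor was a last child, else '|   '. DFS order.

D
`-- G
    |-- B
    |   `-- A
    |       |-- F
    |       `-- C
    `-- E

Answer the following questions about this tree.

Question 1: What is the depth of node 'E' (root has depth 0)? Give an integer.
Path from root to E: D -> G -> E
Depth = number of edges = 2

Answer: 2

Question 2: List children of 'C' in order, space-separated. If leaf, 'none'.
Node C's children (from adjacency): (leaf)

Answer: none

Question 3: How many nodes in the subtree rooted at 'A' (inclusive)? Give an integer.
Subtree rooted at A contains: A, C, F
Count = 3

Answer: 3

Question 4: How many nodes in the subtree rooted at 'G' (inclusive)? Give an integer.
Subtree rooted at G contains: A, B, C, E, F, G
Count = 6

Answer: 6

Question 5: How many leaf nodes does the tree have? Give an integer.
Answer: 3

Derivation:
Leaves (nodes with no children): C, E, F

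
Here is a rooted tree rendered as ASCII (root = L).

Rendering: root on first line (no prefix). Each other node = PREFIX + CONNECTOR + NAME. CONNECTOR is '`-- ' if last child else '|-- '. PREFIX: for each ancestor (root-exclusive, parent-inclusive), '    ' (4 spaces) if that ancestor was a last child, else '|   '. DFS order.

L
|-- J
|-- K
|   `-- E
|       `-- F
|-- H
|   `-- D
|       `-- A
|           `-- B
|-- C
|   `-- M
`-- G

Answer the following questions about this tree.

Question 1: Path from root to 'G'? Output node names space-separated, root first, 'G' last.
Walk down from root: L -> G

Answer: L G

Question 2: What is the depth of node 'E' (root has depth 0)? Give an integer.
Answer: 2

Derivation:
Path from root to E: L -> K -> E
Depth = number of edges = 2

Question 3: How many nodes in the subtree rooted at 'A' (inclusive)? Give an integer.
Answer: 2

Derivation:
Subtree rooted at A contains: A, B
Count = 2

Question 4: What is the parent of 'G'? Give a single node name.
Scan adjacency: G appears as child of L

Answer: L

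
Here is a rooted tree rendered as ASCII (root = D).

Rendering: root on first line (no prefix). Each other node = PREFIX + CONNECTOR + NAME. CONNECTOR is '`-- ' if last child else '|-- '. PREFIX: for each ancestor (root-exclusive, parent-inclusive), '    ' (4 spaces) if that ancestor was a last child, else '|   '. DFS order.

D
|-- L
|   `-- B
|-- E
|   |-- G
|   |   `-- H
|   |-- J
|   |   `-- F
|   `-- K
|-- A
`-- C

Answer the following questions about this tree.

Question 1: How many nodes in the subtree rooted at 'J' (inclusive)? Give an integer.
Answer: 2

Derivation:
Subtree rooted at J contains: F, J
Count = 2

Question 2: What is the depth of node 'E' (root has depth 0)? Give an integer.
Path from root to E: D -> E
Depth = number of edges = 1

Answer: 1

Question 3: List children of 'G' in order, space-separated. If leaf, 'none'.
Answer: H

Derivation:
Node G's children (from adjacency): H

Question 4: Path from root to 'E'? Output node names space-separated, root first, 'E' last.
Walk down from root: D -> E

Answer: D E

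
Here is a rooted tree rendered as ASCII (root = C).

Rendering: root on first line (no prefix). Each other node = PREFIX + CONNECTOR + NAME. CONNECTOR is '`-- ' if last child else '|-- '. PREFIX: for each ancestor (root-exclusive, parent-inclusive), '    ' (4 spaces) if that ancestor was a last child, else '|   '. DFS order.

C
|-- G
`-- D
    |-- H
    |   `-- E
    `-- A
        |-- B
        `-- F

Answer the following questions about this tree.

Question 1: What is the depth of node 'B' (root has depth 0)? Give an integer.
Path from root to B: C -> D -> A -> B
Depth = number of edges = 3

Answer: 3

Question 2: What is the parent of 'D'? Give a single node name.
Answer: C

Derivation:
Scan adjacency: D appears as child of C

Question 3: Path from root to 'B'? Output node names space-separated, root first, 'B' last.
Answer: C D A B

Derivation:
Walk down from root: C -> D -> A -> B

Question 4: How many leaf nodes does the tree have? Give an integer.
Answer: 4

Derivation:
Leaves (nodes with no children): B, E, F, G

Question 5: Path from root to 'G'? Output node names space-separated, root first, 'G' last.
Answer: C G

Derivation:
Walk down from root: C -> G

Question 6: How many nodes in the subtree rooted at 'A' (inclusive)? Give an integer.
Answer: 3

Derivation:
Subtree rooted at A contains: A, B, F
Count = 3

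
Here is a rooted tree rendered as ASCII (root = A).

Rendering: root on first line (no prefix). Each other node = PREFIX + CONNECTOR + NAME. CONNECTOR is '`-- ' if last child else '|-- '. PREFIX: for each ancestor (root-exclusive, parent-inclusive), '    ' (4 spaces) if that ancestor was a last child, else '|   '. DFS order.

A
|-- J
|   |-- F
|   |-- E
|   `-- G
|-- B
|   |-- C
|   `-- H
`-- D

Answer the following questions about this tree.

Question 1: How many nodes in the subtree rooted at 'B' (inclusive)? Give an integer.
Answer: 3

Derivation:
Subtree rooted at B contains: B, C, H
Count = 3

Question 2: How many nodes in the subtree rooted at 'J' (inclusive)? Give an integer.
Answer: 4

Derivation:
Subtree rooted at J contains: E, F, G, J
Count = 4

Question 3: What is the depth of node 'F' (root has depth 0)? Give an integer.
Path from root to F: A -> J -> F
Depth = number of edges = 2

Answer: 2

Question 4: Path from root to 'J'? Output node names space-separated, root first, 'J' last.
Walk down from root: A -> J

Answer: A J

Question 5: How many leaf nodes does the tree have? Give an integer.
Answer: 6

Derivation:
Leaves (nodes with no children): C, D, E, F, G, H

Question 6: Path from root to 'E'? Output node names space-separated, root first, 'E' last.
Walk down from root: A -> J -> E

Answer: A J E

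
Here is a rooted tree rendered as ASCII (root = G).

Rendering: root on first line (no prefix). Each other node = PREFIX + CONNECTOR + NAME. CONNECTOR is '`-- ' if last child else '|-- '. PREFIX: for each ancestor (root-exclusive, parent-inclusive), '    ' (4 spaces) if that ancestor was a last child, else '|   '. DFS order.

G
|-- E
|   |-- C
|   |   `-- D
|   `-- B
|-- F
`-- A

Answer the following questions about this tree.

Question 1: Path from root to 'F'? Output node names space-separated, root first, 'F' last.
Answer: G F

Derivation:
Walk down from root: G -> F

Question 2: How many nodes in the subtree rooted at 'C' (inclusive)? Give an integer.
Subtree rooted at C contains: C, D
Count = 2

Answer: 2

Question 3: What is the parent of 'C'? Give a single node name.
Answer: E

Derivation:
Scan adjacency: C appears as child of E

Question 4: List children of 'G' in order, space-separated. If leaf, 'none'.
Answer: E F A

Derivation:
Node G's children (from adjacency): E, F, A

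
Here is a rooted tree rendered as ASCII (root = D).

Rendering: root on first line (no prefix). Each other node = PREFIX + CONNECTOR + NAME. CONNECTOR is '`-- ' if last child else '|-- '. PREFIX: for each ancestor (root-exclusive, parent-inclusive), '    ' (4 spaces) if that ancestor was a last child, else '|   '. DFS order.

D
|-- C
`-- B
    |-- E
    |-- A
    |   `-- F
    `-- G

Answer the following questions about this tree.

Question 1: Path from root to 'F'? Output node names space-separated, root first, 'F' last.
Answer: D B A F

Derivation:
Walk down from root: D -> B -> A -> F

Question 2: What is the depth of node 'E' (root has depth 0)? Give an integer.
Path from root to E: D -> B -> E
Depth = number of edges = 2

Answer: 2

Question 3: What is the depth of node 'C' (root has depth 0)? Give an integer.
Path from root to C: D -> C
Depth = number of edges = 1

Answer: 1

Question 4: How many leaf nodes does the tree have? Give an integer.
Answer: 4

Derivation:
Leaves (nodes with no children): C, E, F, G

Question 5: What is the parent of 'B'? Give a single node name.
Scan adjacency: B appears as child of D

Answer: D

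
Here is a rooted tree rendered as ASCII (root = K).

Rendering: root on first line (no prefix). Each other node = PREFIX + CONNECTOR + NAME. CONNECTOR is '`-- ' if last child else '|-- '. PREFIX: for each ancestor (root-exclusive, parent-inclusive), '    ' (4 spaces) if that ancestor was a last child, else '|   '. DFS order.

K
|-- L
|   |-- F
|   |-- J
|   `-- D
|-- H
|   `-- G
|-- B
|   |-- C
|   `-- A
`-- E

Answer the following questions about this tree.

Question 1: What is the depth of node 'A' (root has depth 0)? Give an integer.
Answer: 2

Derivation:
Path from root to A: K -> B -> A
Depth = number of edges = 2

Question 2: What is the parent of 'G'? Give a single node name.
Answer: H

Derivation:
Scan adjacency: G appears as child of H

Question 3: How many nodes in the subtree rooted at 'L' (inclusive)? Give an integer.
Answer: 4

Derivation:
Subtree rooted at L contains: D, F, J, L
Count = 4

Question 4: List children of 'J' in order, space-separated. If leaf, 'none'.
Answer: none

Derivation:
Node J's children (from adjacency): (leaf)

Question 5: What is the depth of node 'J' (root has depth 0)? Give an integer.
Answer: 2

Derivation:
Path from root to J: K -> L -> J
Depth = number of edges = 2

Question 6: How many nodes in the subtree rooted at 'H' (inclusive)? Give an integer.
Subtree rooted at H contains: G, H
Count = 2

Answer: 2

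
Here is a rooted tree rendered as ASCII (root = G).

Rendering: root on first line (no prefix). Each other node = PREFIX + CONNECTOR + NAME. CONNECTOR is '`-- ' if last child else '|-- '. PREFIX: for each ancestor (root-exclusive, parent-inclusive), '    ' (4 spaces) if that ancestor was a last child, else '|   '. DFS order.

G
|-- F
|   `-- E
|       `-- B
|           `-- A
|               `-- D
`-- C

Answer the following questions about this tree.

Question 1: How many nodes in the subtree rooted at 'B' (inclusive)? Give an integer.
Subtree rooted at B contains: A, B, D
Count = 3

Answer: 3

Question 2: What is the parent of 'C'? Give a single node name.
Scan adjacency: C appears as child of G

Answer: G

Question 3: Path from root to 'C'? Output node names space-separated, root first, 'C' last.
Answer: G C

Derivation:
Walk down from root: G -> C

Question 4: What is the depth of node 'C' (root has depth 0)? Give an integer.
Answer: 1

Derivation:
Path from root to C: G -> C
Depth = number of edges = 1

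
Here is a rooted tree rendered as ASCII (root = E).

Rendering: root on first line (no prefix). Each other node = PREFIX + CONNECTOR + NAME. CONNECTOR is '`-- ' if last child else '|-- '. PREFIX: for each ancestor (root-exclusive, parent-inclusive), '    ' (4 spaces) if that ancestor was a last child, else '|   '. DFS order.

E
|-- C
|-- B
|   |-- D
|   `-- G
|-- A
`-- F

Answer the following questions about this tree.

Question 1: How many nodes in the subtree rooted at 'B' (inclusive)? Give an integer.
Answer: 3

Derivation:
Subtree rooted at B contains: B, D, G
Count = 3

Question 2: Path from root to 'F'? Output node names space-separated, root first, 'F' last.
Answer: E F

Derivation:
Walk down from root: E -> F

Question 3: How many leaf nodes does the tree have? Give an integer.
Answer: 5

Derivation:
Leaves (nodes with no children): A, C, D, F, G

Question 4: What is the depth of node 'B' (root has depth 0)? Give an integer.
Answer: 1

Derivation:
Path from root to B: E -> B
Depth = number of edges = 1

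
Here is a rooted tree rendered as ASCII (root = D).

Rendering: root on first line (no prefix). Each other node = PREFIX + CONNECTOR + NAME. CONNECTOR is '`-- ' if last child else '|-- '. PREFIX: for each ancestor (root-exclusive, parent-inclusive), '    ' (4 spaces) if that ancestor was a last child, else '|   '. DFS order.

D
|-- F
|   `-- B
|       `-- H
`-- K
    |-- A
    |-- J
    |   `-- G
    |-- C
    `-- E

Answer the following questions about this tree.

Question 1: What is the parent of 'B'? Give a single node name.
Answer: F

Derivation:
Scan adjacency: B appears as child of F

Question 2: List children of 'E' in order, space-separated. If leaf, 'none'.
Node E's children (from adjacency): (leaf)

Answer: none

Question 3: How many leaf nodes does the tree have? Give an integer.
Answer: 5

Derivation:
Leaves (nodes with no children): A, C, E, G, H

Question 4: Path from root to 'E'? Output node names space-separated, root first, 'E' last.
Answer: D K E

Derivation:
Walk down from root: D -> K -> E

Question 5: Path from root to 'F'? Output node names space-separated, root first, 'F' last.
Walk down from root: D -> F

Answer: D F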